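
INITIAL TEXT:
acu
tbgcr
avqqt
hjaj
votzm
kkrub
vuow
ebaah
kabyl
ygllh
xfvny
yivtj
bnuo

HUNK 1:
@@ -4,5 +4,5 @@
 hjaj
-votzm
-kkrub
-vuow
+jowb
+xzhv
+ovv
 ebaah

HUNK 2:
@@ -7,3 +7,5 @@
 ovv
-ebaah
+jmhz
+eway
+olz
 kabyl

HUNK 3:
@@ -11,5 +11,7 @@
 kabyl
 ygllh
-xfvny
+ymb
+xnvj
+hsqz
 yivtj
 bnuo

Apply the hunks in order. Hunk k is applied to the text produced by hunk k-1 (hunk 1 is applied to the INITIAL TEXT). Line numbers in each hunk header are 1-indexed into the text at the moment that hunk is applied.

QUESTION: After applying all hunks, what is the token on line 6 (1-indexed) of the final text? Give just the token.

Answer: xzhv

Derivation:
Hunk 1: at line 4 remove [votzm,kkrub,vuow] add [jowb,xzhv,ovv] -> 13 lines: acu tbgcr avqqt hjaj jowb xzhv ovv ebaah kabyl ygllh xfvny yivtj bnuo
Hunk 2: at line 7 remove [ebaah] add [jmhz,eway,olz] -> 15 lines: acu tbgcr avqqt hjaj jowb xzhv ovv jmhz eway olz kabyl ygllh xfvny yivtj bnuo
Hunk 3: at line 11 remove [xfvny] add [ymb,xnvj,hsqz] -> 17 lines: acu tbgcr avqqt hjaj jowb xzhv ovv jmhz eway olz kabyl ygllh ymb xnvj hsqz yivtj bnuo
Final line 6: xzhv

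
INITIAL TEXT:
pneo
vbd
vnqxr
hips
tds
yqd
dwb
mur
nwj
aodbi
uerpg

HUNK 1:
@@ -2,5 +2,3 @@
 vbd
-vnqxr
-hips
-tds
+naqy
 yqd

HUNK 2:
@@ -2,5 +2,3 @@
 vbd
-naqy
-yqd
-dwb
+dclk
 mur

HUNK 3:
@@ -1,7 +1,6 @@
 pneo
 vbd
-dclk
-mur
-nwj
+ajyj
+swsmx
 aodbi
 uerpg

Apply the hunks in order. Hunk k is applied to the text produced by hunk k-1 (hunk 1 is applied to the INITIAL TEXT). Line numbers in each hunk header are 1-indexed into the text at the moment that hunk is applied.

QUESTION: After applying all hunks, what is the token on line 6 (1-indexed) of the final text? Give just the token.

Hunk 1: at line 2 remove [vnqxr,hips,tds] add [naqy] -> 9 lines: pneo vbd naqy yqd dwb mur nwj aodbi uerpg
Hunk 2: at line 2 remove [naqy,yqd,dwb] add [dclk] -> 7 lines: pneo vbd dclk mur nwj aodbi uerpg
Hunk 3: at line 1 remove [dclk,mur,nwj] add [ajyj,swsmx] -> 6 lines: pneo vbd ajyj swsmx aodbi uerpg
Final line 6: uerpg

Answer: uerpg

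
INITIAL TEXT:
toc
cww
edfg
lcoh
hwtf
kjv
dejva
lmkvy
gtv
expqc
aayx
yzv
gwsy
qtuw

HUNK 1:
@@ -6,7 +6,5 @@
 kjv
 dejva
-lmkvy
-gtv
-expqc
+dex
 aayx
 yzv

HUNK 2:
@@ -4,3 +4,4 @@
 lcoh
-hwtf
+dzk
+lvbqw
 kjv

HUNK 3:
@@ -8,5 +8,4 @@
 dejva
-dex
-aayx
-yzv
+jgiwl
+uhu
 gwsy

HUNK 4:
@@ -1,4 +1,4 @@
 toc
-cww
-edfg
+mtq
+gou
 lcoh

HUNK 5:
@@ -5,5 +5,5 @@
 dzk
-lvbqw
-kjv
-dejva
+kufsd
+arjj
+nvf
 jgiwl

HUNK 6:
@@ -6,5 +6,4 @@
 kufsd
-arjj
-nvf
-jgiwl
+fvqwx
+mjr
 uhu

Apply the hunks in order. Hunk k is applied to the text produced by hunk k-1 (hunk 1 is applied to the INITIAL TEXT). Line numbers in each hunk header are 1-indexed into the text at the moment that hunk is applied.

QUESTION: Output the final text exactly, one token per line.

Hunk 1: at line 6 remove [lmkvy,gtv,expqc] add [dex] -> 12 lines: toc cww edfg lcoh hwtf kjv dejva dex aayx yzv gwsy qtuw
Hunk 2: at line 4 remove [hwtf] add [dzk,lvbqw] -> 13 lines: toc cww edfg lcoh dzk lvbqw kjv dejva dex aayx yzv gwsy qtuw
Hunk 3: at line 8 remove [dex,aayx,yzv] add [jgiwl,uhu] -> 12 lines: toc cww edfg lcoh dzk lvbqw kjv dejva jgiwl uhu gwsy qtuw
Hunk 4: at line 1 remove [cww,edfg] add [mtq,gou] -> 12 lines: toc mtq gou lcoh dzk lvbqw kjv dejva jgiwl uhu gwsy qtuw
Hunk 5: at line 5 remove [lvbqw,kjv,dejva] add [kufsd,arjj,nvf] -> 12 lines: toc mtq gou lcoh dzk kufsd arjj nvf jgiwl uhu gwsy qtuw
Hunk 6: at line 6 remove [arjj,nvf,jgiwl] add [fvqwx,mjr] -> 11 lines: toc mtq gou lcoh dzk kufsd fvqwx mjr uhu gwsy qtuw

Answer: toc
mtq
gou
lcoh
dzk
kufsd
fvqwx
mjr
uhu
gwsy
qtuw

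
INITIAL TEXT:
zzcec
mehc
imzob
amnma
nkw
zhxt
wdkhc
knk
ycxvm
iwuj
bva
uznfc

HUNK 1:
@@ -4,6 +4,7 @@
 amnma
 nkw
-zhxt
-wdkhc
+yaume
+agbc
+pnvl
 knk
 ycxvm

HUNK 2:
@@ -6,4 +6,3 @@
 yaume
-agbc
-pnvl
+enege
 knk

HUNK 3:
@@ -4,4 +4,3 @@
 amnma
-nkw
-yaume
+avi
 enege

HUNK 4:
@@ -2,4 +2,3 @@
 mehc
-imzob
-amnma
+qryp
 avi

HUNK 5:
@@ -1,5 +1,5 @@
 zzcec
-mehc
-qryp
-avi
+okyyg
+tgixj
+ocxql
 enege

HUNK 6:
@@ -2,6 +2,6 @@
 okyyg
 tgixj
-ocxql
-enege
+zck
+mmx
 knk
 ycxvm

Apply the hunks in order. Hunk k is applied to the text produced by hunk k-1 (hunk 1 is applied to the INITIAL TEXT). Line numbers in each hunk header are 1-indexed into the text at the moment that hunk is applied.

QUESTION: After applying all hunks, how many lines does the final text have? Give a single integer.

Hunk 1: at line 4 remove [zhxt,wdkhc] add [yaume,agbc,pnvl] -> 13 lines: zzcec mehc imzob amnma nkw yaume agbc pnvl knk ycxvm iwuj bva uznfc
Hunk 2: at line 6 remove [agbc,pnvl] add [enege] -> 12 lines: zzcec mehc imzob amnma nkw yaume enege knk ycxvm iwuj bva uznfc
Hunk 3: at line 4 remove [nkw,yaume] add [avi] -> 11 lines: zzcec mehc imzob amnma avi enege knk ycxvm iwuj bva uznfc
Hunk 4: at line 2 remove [imzob,amnma] add [qryp] -> 10 lines: zzcec mehc qryp avi enege knk ycxvm iwuj bva uznfc
Hunk 5: at line 1 remove [mehc,qryp,avi] add [okyyg,tgixj,ocxql] -> 10 lines: zzcec okyyg tgixj ocxql enege knk ycxvm iwuj bva uznfc
Hunk 6: at line 2 remove [ocxql,enege] add [zck,mmx] -> 10 lines: zzcec okyyg tgixj zck mmx knk ycxvm iwuj bva uznfc
Final line count: 10

Answer: 10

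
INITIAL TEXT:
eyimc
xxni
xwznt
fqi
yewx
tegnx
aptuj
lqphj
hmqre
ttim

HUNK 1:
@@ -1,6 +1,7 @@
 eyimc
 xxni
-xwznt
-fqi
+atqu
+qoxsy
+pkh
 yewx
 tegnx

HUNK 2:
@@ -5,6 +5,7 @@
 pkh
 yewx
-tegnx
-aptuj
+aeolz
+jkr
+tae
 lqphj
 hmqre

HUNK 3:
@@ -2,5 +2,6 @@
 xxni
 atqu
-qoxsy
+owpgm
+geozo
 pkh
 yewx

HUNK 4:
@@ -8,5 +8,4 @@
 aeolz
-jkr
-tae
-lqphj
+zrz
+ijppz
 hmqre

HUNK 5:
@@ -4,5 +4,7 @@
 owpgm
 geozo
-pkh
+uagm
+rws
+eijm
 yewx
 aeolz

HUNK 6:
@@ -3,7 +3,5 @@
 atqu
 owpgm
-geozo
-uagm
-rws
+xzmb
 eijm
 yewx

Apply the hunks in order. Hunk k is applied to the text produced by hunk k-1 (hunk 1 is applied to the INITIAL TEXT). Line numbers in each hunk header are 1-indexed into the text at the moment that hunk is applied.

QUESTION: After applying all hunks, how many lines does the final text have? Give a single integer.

Hunk 1: at line 1 remove [xwznt,fqi] add [atqu,qoxsy,pkh] -> 11 lines: eyimc xxni atqu qoxsy pkh yewx tegnx aptuj lqphj hmqre ttim
Hunk 2: at line 5 remove [tegnx,aptuj] add [aeolz,jkr,tae] -> 12 lines: eyimc xxni atqu qoxsy pkh yewx aeolz jkr tae lqphj hmqre ttim
Hunk 3: at line 2 remove [qoxsy] add [owpgm,geozo] -> 13 lines: eyimc xxni atqu owpgm geozo pkh yewx aeolz jkr tae lqphj hmqre ttim
Hunk 4: at line 8 remove [jkr,tae,lqphj] add [zrz,ijppz] -> 12 lines: eyimc xxni atqu owpgm geozo pkh yewx aeolz zrz ijppz hmqre ttim
Hunk 5: at line 4 remove [pkh] add [uagm,rws,eijm] -> 14 lines: eyimc xxni atqu owpgm geozo uagm rws eijm yewx aeolz zrz ijppz hmqre ttim
Hunk 6: at line 3 remove [geozo,uagm,rws] add [xzmb] -> 12 lines: eyimc xxni atqu owpgm xzmb eijm yewx aeolz zrz ijppz hmqre ttim
Final line count: 12

Answer: 12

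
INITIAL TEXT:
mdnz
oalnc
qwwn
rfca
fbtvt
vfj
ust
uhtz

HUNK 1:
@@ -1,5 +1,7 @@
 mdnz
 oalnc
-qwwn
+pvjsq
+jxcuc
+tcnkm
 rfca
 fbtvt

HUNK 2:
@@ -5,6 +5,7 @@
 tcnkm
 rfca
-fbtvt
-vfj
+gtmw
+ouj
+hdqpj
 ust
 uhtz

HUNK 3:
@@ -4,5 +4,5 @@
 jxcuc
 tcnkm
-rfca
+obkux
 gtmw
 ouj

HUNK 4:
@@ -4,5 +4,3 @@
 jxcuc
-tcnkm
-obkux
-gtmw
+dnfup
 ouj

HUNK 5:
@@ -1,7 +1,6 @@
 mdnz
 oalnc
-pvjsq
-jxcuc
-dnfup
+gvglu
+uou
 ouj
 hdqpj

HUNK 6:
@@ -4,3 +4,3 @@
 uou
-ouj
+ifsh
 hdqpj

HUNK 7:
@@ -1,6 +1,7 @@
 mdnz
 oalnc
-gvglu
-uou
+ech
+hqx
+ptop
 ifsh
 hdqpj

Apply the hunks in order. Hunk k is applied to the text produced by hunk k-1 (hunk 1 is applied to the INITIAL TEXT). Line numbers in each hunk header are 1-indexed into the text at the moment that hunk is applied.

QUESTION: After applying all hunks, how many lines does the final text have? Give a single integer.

Answer: 9

Derivation:
Hunk 1: at line 1 remove [qwwn] add [pvjsq,jxcuc,tcnkm] -> 10 lines: mdnz oalnc pvjsq jxcuc tcnkm rfca fbtvt vfj ust uhtz
Hunk 2: at line 5 remove [fbtvt,vfj] add [gtmw,ouj,hdqpj] -> 11 lines: mdnz oalnc pvjsq jxcuc tcnkm rfca gtmw ouj hdqpj ust uhtz
Hunk 3: at line 4 remove [rfca] add [obkux] -> 11 lines: mdnz oalnc pvjsq jxcuc tcnkm obkux gtmw ouj hdqpj ust uhtz
Hunk 4: at line 4 remove [tcnkm,obkux,gtmw] add [dnfup] -> 9 lines: mdnz oalnc pvjsq jxcuc dnfup ouj hdqpj ust uhtz
Hunk 5: at line 1 remove [pvjsq,jxcuc,dnfup] add [gvglu,uou] -> 8 lines: mdnz oalnc gvglu uou ouj hdqpj ust uhtz
Hunk 6: at line 4 remove [ouj] add [ifsh] -> 8 lines: mdnz oalnc gvglu uou ifsh hdqpj ust uhtz
Hunk 7: at line 1 remove [gvglu,uou] add [ech,hqx,ptop] -> 9 lines: mdnz oalnc ech hqx ptop ifsh hdqpj ust uhtz
Final line count: 9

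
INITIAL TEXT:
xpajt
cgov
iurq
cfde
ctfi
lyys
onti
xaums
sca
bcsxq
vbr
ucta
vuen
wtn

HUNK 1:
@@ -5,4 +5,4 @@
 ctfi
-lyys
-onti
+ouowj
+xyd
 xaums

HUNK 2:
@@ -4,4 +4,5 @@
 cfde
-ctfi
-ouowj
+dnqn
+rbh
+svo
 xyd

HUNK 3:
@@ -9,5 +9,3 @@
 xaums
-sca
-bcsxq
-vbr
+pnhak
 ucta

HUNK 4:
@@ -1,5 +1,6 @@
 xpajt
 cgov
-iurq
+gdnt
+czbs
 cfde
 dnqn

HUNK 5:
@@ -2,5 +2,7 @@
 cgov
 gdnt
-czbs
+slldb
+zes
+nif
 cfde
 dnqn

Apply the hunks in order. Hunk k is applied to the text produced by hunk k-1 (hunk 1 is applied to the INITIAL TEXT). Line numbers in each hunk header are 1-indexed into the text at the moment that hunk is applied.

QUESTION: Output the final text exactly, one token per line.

Hunk 1: at line 5 remove [lyys,onti] add [ouowj,xyd] -> 14 lines: xpajt cgov iurq cfde ctfi ouowj xyd xaums sca bcsxq vbr ucta vuen wtn
Hunk 2: at line 4 remove [ctfi,ouowj] add [dnqn,rbh,svo] -> 15 lines: xpajt cgov iurq cfde dnqn rbh svo xyd xaums sca bcsxq vbr ucta vuen wtn
Hunk 3: at line 9 remove [sca,bcsxq,vbr] add [pnhak] -> 13 lines: xpajt cgov iurq cfde dnqn rbh svo xyd xaums pnhak ucta vuen wtn
Hunk 4: at line 1 remove [iurq] add [gdnt,czbs] -> 14 lines: xpajt cgov gdnt czbs cfde dnqn rbh svo xyd xaums pnhak ucta vuen wtn
Hunk 5: at line 2 remove [czbs] add [slldb,zes,nif] -> 16 lines: xpajt cgov gdnt slldb zes nif cfde dnqn rbh svo xyd xaums pnhak ucta vuen wtn

Answer: xpajt
cgov
gdnt
slldb
zes
nif
cfde
dnqn
rbh
svo
xyd
xaums
pnhak
ucta
vuen
wtn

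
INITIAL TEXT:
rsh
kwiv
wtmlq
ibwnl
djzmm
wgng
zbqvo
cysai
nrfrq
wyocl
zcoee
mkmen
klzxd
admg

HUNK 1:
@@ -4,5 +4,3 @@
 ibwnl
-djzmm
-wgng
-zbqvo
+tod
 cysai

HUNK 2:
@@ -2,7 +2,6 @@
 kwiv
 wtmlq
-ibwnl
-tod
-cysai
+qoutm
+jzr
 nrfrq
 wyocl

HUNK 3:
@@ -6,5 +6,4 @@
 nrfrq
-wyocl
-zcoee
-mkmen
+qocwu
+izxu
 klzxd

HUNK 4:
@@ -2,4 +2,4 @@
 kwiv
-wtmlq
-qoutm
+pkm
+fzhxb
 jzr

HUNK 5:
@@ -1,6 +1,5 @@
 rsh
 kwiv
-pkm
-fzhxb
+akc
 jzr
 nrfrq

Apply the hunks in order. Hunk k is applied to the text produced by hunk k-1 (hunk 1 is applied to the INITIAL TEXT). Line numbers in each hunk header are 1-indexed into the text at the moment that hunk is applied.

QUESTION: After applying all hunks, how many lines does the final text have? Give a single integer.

Hunk 1: at line 4 remove [djzmm,wgng,zbqvo] add [tod] -> 12 lines: rsh kwiv wtmlq ibwnl tod cysai nrfrq wyocl zcoee mkmen klzxd admg
Hunk 2: at line 2 remove [ibwnl,tod,cysai] add [qoutm,jzr] -> 11 lines: rsh kwiv wtmlq qoutm jzr nrfrq wyocl zcoee mkmen klzxd admg
Hunk 3: at line 6 remove [wyocl,zcoee,mkmen] add [qocwu,izxu] -> 10 lines: rsh kwiv wtmlq qoutm jzr nrfrq qocwu izxu klzxd admg
Hunk 4: at line 2 remove [wtmlq,qoutm] add [pkm,fzhxb] -> 10 lines: rsh kwiv pkm fzhxb jzr nrfrq qocwu izxu klzxd admg
Hunk 5: at line 1 remove [pkm,fzhxb] add [akc] -> 9 lines: rsh kwiv akc jzr nrfrq qocwu izxu klzxd admg
Final line count: 9

Answer: 9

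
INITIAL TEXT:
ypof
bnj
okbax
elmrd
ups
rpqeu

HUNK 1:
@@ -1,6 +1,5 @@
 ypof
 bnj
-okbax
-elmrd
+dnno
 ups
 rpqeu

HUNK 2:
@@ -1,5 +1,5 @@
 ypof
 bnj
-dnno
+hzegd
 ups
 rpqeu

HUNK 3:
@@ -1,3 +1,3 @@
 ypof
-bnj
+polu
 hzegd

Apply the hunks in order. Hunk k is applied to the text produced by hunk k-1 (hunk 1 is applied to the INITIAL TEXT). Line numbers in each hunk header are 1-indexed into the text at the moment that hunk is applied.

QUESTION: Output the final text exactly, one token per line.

Answer: ypof
polu
hzegd
ups
rpqeu

Derivation:
Hunk 1: at line 1 remove [okbax,elmrd] add [dnno] -> 5 lines: ypof bnj dnno ups rpqeu
Hunk 2: at line 1 remove [dnno] add [hzegd] -> 5 lines: ypof bnj hzegd ups rpqeu
Hunk 3: at line 1 remove [bnj] add [polu] -> 5 lines: ypof polu hzegd ups rpqeu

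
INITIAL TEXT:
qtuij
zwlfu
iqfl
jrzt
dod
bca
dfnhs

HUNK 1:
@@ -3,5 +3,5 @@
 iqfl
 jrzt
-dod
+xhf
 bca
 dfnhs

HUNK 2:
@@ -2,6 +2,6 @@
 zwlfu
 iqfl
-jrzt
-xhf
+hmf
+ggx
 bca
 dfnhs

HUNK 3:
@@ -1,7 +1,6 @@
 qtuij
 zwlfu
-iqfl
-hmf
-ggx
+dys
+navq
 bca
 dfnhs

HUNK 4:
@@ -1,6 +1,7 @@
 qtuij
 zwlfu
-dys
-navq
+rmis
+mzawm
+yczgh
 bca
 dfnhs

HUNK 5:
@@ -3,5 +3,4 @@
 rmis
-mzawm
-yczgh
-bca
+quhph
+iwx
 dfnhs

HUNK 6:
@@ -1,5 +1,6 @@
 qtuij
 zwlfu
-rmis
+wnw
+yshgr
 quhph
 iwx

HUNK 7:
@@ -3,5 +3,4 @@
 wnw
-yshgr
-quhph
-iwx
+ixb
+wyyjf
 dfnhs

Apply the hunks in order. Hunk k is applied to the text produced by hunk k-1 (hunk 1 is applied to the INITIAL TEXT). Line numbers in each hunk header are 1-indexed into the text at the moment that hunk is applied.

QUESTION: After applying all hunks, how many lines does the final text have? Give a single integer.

Hunk 1: at line 3 remove [dod] add [xhf] -> 7 lines: qtuij zwlfu iqfl jrzt xhf bca dfnhs
Hunk 2: at line 2 remove [jrzt,xhf] add [hmf,ggx] -> 7 lines: qtuij zwlfu iqfl hmf ggx bca dfnhs
Hunk 3: at line 1 remove [iqfl,hmf,ggx] add [dys,navq] -> 6 lines: qtuij zwlfu dys navq bca dfnhs
Hunk 4: at line 1 remove [dys,navq] add [rmis,mzawm,yczgh] -> 7 lines: qtuij zwlfu rmis mzawm yczgh bca dfnhs
Hunk 5: at line 3 remove [mzawm,yczgh,bca] add [quhph,iwx] -> 6 lines: qtuij zwlfu rmis quhph iwx dfnhs
Hunk 6: at line 1 remove [rmis] add [wnw,yshgr] -> 7 lines: qtuij zwlfu wnw yshgr quhph iwx dfnhs
Hunk 7: at line 3 remove [yshgr,quhph,iwx] add [ixb,wyyjf] -> 6 lines: qtuij zwlfu wnw ixb wyyjf dfnhs
Final line count: 6

Answer: 6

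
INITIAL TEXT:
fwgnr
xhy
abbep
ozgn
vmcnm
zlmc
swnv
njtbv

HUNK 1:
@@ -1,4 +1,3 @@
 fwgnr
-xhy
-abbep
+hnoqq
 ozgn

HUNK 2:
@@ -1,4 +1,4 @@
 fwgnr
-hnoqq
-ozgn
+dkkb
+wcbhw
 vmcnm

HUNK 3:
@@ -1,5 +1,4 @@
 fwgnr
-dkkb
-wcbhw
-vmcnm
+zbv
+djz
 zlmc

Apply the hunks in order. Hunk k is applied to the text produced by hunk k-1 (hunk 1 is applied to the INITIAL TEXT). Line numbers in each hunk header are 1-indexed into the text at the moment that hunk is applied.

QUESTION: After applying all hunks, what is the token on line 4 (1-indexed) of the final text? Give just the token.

Answer: zlmc

Derivation:
Hunk 1: at line 1 remove [xhy,abbep] add [hnoqq] -> 7 lines: fwgnr hnoqq ozgn vmcnm zlmc swnv njtbv
Hunk 2: at line 1 remove [hnoqq,ozgn] add [dkkb,wcbhw] -> 7 lines: fwgnr dkkb wcbhw vmcnm zlmc swnv njtbv
Hunk 3: at line 1 remove [dkkb,wcbhw,vmcnm] add [zbv,djz] -> 6 lines: fwgnr zbv djz zlmc swnv njtbv
Final line 4: zlmc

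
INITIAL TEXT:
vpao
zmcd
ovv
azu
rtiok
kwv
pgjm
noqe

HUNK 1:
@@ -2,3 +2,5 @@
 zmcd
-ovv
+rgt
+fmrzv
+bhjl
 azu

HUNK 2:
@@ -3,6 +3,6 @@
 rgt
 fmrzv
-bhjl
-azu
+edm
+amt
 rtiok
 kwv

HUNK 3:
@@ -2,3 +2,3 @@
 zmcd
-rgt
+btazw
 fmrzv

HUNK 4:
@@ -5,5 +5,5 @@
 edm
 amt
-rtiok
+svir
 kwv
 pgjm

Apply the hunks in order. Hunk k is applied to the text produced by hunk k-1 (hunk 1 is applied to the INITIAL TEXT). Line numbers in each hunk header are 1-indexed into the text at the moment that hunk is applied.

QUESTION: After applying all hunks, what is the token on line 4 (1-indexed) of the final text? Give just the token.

Hunk 1: at line 2 remove [ovv] add [rgt,fmrzv,bhjl] -> 10 lines: vpao zmcd rgt fmrzv bhjl azu rtiok kwv pgjm noqe
Hunk 2: at line 3 remove [bhjl,azu] add [edm,amt] -> 10 lines: vpao zmcd rgt fmrzv edm amt rtiok kwv pgjm noqe
Hunk 3: at line 2 remove [rgt] add [btazw] -> 10 lines: vpao zmcd btazw fmrzv edm amt rtiok kwv pgjm noqe
Hunk 4: at line 5 remove [rtiok] add [svir] -> 10 lines: vpao zmcd btazw fmrzv edm amt svir kwv pgjm noqe
Final line 4: fmrzv

Answer: fmrzv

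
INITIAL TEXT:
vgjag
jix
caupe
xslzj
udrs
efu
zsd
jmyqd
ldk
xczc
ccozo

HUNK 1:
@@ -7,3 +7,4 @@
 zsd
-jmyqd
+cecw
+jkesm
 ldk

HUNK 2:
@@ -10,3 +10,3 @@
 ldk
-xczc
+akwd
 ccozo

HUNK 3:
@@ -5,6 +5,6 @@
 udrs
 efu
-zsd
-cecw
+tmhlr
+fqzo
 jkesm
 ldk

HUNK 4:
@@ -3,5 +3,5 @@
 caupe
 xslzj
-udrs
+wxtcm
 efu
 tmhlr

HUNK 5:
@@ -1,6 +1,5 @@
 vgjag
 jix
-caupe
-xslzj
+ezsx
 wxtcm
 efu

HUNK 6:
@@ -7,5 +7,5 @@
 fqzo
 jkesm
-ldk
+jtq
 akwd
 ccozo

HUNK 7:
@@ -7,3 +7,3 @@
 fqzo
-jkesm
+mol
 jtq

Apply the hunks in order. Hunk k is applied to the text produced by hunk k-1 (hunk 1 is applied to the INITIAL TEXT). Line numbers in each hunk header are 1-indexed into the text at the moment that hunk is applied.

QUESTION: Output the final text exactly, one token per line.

Hunk 1: at line 7 remove [jmyqd] add [cecw,jkesm] -> 12 lines: vgjag jix caupe xslzj udrs efu zsd cecw jkesm ldk xczc ccozo
Hunk 2: at line 10 remove [xczc] add [akwd] -> 12 lines: vgjag jix caupe xslzj udrs efu zsd cecw jkesm ldk akwd ccozo
Hunk 3: at line 5 remove [zsd,cecw] add [tmhlr,fqzo] -> 12 lines: vgjag jix caupe xslzj udrs efu tmhlr fqzo jkesm ldk akwd ccozo
Hunk 4: at line 3 remove [udrs] add [wxtcm] -> 12 lines: vgjag jix caupe xslzj wxtcm efu tmhlr fqzo jkesm ldk akwd ccozo
Hunk 5: at line 1 remove [caupe,xslzj] add [ezsx] -> 11 lines: vgjag jix ezsx wxtcm efu tmhlr fqzo jkesm ldk akwd ccozo
Hunk 6: at line 7 remove [ldk] add [jtq] -> 11 lines: vgjag jix ezsx wxtcm efu tmhlr fqzo jkesm jtq akwd ccozo
Hunk 7: at line 7 remove [jkesm] add [mol] -> 11 lines: vgjag jix ezsx wxtcm efu tmhlr fqzo mol jtq akwd ccozo

Answer: vgjag
jix
ezsx
wxtcm
efu
tmhlr
fqzo
mol
jtq
akwd
ccozo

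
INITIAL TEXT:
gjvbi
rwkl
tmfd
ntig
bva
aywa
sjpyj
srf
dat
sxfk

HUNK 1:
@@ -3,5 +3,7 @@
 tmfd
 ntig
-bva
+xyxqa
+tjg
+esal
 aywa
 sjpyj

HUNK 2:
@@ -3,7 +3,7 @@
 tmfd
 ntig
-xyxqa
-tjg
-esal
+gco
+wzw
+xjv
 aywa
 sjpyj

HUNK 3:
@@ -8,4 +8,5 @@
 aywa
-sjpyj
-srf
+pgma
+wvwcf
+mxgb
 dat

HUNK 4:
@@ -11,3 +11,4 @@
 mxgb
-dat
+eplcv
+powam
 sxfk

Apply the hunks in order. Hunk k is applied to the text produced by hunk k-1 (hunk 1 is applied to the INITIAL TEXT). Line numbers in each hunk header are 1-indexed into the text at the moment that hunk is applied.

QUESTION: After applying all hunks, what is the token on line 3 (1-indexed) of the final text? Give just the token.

Hunk 1: at line 3 remove [bva] add [xyxqa,tjg,esal] -> 12 lines: gjvbi rwkl tmfd ntig xyxqa tjg esal aywa sjpyj srf dat sxfk
Hunk 2: at line 3 remove [xyxqa,tjg,esal] add [gco,wzw,xjv] -> 12 lines: gjvbi rwkl tmfd ntig gco wzw xjv aywa sjpyj srf dat sxfk
Hunk 3: at line 8 remove [sjpyj,srf] add [pgma,wvwcf,mxgb] -> 13 lines: gjvbi rwkl tmfd ntig gco wzw xjv aywa pgma wvwcf mxgb dat sxfk
Hunk 4: at line 11 remove [dat] add [eplcv,powam] -> 14 lines: gjvbi rwkl tmfd ntig gco wzw xjv aywa pgma wvwcf mxgb eplcv powam sxfk
Final line 3: tmfd

Answer: tmfd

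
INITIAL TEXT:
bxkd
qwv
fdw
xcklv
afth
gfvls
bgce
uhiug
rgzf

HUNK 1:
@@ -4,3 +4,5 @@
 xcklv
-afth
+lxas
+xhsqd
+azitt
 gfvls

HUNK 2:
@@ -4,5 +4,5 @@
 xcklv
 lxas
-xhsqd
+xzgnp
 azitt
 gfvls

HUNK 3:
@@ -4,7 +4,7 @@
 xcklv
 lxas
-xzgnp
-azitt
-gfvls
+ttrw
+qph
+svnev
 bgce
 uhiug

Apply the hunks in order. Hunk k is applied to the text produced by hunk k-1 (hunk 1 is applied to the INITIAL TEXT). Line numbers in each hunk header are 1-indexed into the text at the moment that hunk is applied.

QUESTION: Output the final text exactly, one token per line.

Answer: bxkd
qwv
fdw
xcklv
lxas
ttrw
qph
svnev
bgce
uhiug
rgzf

Derivation:
Hunk 1: at line 4 remove [afth] add [lxas,xhsqd,azitt] -> 11 lines: bxkd qwv fdw xcklv lxas xhsqd azitt gfvls bgce uhiug rgzf
Hunk 2: at line 4 remove [xhsqd] add [xzgnp] -> 11 lines: bxkd qwv fdw xcklv lxas xzgnp azitt gfvls bgce uhiug rgzf
Hunk 3: at line 4 remove [xzgnp,azitt,gfvls] add [ttrw,qph,svnev] -> 11 lines: bxkd qwv fdw xcklv lxas ttrw qph svnev bgce uhiug rgzf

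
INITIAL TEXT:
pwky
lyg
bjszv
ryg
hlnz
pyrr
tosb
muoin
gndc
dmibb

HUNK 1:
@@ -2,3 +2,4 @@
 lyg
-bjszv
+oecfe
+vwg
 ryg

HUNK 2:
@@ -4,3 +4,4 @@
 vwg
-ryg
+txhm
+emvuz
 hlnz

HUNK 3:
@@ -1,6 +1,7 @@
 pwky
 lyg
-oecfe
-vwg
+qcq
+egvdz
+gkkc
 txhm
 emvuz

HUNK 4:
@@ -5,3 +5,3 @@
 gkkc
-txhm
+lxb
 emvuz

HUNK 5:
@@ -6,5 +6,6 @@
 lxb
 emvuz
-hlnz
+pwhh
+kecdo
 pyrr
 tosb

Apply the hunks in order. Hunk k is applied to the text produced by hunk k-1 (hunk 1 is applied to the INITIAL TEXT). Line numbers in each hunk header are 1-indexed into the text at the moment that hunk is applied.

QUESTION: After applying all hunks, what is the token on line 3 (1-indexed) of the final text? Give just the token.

Answer: qcq

Derivation:
Hunk 1: at line 2 remove [bjszv] add [oecfe,vwg] -> 11 lines: pwky lyg oecfe vwg ryg hlnz pyrr tosb muoin gndc dmibb
Hunk 2: at line 4 remove [ryg] add [txhm,emvuz] -> 12 lines: pwky lyg oecfe vwg txhm emvuz hlnz pyrr tosb muoin gndc dmibb
Hunk 3: at line 1 remove [oecfe,vwg] add [qcq,egvdz,gkkc] -> 13 lines: pwky lyg qcq egvdz gkkc txhm emvuz hlnz pyrr tosb muoin gndc dmibb
Hunk 4: at line 5 remove [txhm] add [lxb] -> 13 lines: pwky lyg qcq egvdz gkkc lxb emvuz hlnz pyrr tosb muoin gndc dmibb
Hunk 5: at line 6 remove [hlnz] add [pwhh,kecdo] -> 14 lines: pwky lyg qcq egvdz gkkc lxb emvuz pwhh kecdo pyrr tosb muoin gndc dmibb
Final line 3: qcq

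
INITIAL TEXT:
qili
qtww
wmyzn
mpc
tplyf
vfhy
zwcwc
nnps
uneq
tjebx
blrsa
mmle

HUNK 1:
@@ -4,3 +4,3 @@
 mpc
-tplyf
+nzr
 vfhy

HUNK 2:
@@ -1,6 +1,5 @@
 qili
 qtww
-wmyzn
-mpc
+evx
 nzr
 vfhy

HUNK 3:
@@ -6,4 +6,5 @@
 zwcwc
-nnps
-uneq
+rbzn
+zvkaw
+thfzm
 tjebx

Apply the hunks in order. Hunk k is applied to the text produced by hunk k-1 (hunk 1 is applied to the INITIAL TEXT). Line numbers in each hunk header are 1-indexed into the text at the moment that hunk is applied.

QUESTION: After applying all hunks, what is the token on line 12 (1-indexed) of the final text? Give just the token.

Answer: mmle

Derivation:
Hunk 1: at line 4 remove [tplyf] add [nzr] -> 12 lines: qili qtww wmyzn mpc nzr vfhy zwcwc nnps uneq tjebx blrsa mmle
Hunk 2: at line 1 remove [wmyzn,mpc] add [evx] -> 11 lines: qili qtww evx nzr vfhy zwcwc nnps uneq tjebx blrsa mmle
Hunk 3: at line 6 remove [nnps,uneq] add [rbzn,zvkaw,thfzm] -> 12 lines: qili qtww evx nzr vfhy zwcwc rbzn zvkaw thfzm tjebx blrsa mmle
Final line 12: mmle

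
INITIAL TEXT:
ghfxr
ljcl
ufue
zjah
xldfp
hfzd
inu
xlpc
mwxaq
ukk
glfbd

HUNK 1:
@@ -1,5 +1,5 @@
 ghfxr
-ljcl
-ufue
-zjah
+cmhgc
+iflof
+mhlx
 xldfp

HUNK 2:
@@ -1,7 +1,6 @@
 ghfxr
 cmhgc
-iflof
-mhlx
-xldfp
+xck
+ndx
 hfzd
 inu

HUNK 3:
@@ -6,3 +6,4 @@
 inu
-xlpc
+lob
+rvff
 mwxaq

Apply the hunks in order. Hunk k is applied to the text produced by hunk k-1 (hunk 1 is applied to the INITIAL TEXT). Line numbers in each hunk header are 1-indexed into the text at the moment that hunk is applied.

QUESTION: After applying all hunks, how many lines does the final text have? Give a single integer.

Hunk 1: at line 1 remove [ljcl,ufue,zjah] add [cmhgc,iflof,mhlx] -> 11 lines: ghfxr cmhgc iflof mhlx xldfp hfzd inu xlpc mwxaq ukk glfbd
Hunk 2: at line 1 remove [iflof,mhlx,xldfp] add [xck,ndx] -> 10 lines: ghfxr cmhgc xck ndx hfzd inu xlpc mwxaq ukk glfbd
Hunk 3: at line 6 remove [xlpc] add [lob,rvff] -> 11 lines: ghfxr cmhgc xck ndx hfzd inu lob rvff mwxaq ukk glfbd
Final line count: 11

Answer: 11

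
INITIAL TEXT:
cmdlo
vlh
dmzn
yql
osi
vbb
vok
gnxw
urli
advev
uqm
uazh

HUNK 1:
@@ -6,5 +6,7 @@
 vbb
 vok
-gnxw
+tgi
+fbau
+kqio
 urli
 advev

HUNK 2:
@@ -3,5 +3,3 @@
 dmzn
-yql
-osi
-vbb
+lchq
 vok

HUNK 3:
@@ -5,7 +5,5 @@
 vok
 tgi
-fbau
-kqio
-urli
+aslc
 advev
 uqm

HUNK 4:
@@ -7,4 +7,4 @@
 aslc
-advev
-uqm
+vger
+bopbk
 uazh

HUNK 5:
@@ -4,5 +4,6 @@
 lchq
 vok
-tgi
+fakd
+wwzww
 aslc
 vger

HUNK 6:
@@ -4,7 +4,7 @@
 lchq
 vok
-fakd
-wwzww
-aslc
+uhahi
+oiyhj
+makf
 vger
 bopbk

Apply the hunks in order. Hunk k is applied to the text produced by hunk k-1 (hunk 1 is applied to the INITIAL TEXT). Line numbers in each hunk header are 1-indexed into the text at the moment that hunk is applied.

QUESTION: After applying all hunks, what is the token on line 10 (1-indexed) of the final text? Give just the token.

Hunk 1: at line 6 remove [gnxw] add [tgi,fbau,kqio] -> 14 lines: cmdlo vlh dmzn yql osi vbb vok tgi fbau kqio urli advev uqm uazh
Hunk 2: at line 3 remove [yql,osi,vbb] add [lchq] -> 12 lines: cmdlo vlh dmzn lchq vok tgi fbau kqio urli advev uqm uazh
Hunk 3: at line 5 remove [fbau,kqio,urli] add [aslc] -> 10 lines: cmdlo vlh dmzn lchq vok tgi aslc advev uqm uazh
Hunk 4: at line 7 remove [advev,uqm] add [vger,bopbk] -> 10 lines: cmdlo vlh dmzn lchq vok tgi aslc vger bopbk uazh
Hunk 5: at line 4 remove [tgi] add [fakd,wwzww] -> 11 lines: cmdlo vlh dmzn lchq vok fakd wwzww aslc vger bopbk uazh
Hunk 6: at line 4 remove [fakd,wwzww,aslc] add [uhahi,oiyhj,makf] -> 11 lines: cmdlo vlh dmzn lchq vok uhahi oiyhj makf vger bopbk uazh
Final line 10: bopbk

Answer: bopbk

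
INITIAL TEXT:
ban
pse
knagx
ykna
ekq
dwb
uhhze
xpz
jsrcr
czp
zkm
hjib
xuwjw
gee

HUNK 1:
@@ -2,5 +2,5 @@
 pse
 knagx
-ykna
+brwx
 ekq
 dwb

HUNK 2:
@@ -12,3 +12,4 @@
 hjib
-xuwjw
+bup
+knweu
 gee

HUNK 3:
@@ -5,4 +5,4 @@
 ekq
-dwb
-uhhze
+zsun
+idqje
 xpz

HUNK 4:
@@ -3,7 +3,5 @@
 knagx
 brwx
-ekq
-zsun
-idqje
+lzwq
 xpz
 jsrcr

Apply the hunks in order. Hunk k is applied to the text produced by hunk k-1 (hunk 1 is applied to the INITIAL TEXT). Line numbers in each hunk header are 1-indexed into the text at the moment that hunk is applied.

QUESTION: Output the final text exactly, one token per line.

Hunk 1: at line 2 remove [ykna] add [brwx] -> 14 lines: ban pse knagx brwx ekq dwb uhhze xpz jsrcr czp zkm hjib xuwjw gee
Hunk 2: at line 12 remove [xuwjw] add [bup,knweu] -> 15 lines: ban pse knagx brwx ekq dwb uhhze xpz jsrcr czp zkm hjib bup knweu gee
Hunk 3: at line 5 remove [dwb,uhhze] add [zsun,idqje] -> 15 lines: ban pse knagx brwx ekq zsun idqje xpz jsrcr czp zkm hjib bup knweu gee
Hunk 4: at line 3 remove [ekq,zsun,idqje] add [lzwq] -> 13 lines: ban pse knagx brwx lzwq xpz jsrcr czp zkm hjib bup knweu gee

Answer: ban
pse
knagx
brwx
lzwq
xpz
jsrcr
czp
zkm
hjib
bup
knweu
gee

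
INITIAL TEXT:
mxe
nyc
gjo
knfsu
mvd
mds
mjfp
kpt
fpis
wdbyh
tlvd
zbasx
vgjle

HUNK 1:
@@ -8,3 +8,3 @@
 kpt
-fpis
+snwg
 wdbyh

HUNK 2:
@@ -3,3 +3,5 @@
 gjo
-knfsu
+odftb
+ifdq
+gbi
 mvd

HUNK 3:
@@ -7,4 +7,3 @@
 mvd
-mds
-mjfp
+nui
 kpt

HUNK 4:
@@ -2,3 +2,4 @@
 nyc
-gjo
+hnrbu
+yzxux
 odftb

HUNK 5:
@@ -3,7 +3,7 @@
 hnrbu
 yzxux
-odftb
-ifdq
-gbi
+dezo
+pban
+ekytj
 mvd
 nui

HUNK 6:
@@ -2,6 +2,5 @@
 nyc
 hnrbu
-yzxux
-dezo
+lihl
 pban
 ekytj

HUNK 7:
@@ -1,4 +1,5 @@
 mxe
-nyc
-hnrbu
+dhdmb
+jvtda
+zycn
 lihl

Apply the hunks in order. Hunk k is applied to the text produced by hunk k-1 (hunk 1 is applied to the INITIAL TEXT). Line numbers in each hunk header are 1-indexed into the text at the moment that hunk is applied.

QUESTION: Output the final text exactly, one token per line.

Answer: mxe
dhdmb
jvtda
zycn
lihl
pban
ekytj
mvd
nui
kpt
snwg
wdbyh
tlvd
zbasx
vgjle

Derivation:
Hunk 1: at line 8 remove [fpis] add [snwg] -> 13 lines: mxe nyc gjo knfsu mvd mds mjfp kpt snwg wdbyh tlvd zbasx vgjle
Hunk 2: at line 3 remove [knfsu] add [odftb,ifdq,gbi] -> 15 lines: mxe nyc gjo odftb ifdq gbi mvd mds mjfp kpt snwg wdbyh tlvd zbasx vgjle
Hunk 3: at line 7 remove [mds,mjfp] add [nui] -> 14 lines: mxe nyc gjo odftb ifdq gbi mvd nui kpt snwg wdbyh tlvd zbasx vgjle
Hunk 4: at line 2 remove [gjo] add [hnrbu,yzxux] -> 15 lines: mxe nyc hnrbu yzxux odftb ifdq gbi mvd nui kpt snwg wdbyh tlvd zbasx vgjle
Hunk 5: at line 3 remove [odftb,ifdq,gbi] add [dezo,pban,ekytj] -> 15 lines: mxe nyc hnrbu yzxux dezo pban ekytj mvd nui kpt snwg wdbyh tlvd zbasx vgjle
Hunk 6: at line 2 remove [yzxux,dezo] add [lihl] -> 14 lines: mxe nyc hnrbu lihl pban ekytj mvd nui kpt snwg wdbyh tlvd zbasx vgjle
Hunk 7: at line 1 remove [nyc,hnrbu] add [dhdmb,jvtda,zycn] -> 15 lines: mxe dhdmb jvtda zycn lihl pban ekytj mvd nui kpt snwg wdbyh tlvd zbasx vgjle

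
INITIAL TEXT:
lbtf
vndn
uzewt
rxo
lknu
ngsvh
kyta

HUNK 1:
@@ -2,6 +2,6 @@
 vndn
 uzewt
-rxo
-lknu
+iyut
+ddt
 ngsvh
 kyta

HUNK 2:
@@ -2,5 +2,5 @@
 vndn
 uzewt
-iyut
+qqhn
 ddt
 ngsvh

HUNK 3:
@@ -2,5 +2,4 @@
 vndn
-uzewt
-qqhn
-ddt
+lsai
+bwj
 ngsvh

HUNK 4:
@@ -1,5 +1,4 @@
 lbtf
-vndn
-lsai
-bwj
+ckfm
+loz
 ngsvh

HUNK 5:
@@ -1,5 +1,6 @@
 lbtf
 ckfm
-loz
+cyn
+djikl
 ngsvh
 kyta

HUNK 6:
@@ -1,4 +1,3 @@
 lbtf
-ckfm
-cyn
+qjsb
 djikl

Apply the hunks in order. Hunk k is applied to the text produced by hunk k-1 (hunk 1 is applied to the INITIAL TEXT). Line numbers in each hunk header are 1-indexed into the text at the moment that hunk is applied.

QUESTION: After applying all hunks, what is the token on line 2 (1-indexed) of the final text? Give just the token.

Answer: qjsb

Derivation:
Hunk 1: at line 2 remove [rxo,lknu] add [iyut,ddt] -> 7 lines: lbtf vndn uzewt iyut ddt ngsvh kyta
Hunk 2: at line 2 remove [iyut] add [qqhn] -> 7 lines: lbtf vndn uzewt qqhn ddt ngsvh kyta
Hunk 3: at line 2 remove [uzewt,qqhn,ddt] add [lsai,bwj] -> 6 lines: lbtf vndn lsai bwj ngsvh kyta
Hunk 4: at line 1 remove [vndn,lsai,bwj] add [ckfm,loz] -> 5 lines: lbtf ckfm loz ngsvh kyta
Hunk 5: at line 1 remove [loz] add [cyn,djikl] -> 6 lines: lbtf ckfm cyn djikl ngsvh kyta
Hunk 6: at line 1 remove [ckfm,cyn] add [qjsb] -> 5 lines: lbtf qjsb djikl ngsvh kyta
Final line 2: qjsb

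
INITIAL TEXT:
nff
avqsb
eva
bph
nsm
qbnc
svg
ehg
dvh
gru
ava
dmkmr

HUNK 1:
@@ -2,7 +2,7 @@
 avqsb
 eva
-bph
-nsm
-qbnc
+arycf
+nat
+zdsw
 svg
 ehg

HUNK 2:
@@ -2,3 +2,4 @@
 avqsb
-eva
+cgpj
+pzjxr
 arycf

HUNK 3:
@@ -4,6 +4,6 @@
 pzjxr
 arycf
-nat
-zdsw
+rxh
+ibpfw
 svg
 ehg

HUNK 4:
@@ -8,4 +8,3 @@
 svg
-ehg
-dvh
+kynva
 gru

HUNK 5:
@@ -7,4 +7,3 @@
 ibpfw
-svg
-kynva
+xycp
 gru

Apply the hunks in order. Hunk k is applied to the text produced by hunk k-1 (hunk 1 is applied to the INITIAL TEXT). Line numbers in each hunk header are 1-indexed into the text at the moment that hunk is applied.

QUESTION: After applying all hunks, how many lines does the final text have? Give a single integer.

Hunk 1: at line 2 remove [bph,nsm,qbnc] add [arycf,nat,zdsw] -> 12 lines: nff avqsb eva arycf nat zdsw svg ehg dvh gru ava dmkmr
Hunk 2: at line 2 remove [eva] add [cgpj,pzjxr] -> 13 lines: nff avqsb cgpj pzjxr arycf nat zdsw svg ehg dvh gru ava dmkmr
Hunk 3: at line 4 remove [nat,zdsw] add [rxh,ibpfw] -> 13 lines: nff avqsb cgpj pzjxr arycf rxh ibpfw svg ehg dvh gru ava dmkmr
Hunk 4: at line 8 remove [ehg,dvh] add [kynva] -> 12 lines: nff avqsb cgpj pzjxr arycf rxh ibpfw svg kynva gru ava dmkmr
Hunk 5: at line 7 remove [svg,kynva] add [xycp] -> 11 lines: nff avqsb cgpj pzjxr arycf rxh ibpfw xycp gru ava dmkmr
Final line count: 11

Answer: 11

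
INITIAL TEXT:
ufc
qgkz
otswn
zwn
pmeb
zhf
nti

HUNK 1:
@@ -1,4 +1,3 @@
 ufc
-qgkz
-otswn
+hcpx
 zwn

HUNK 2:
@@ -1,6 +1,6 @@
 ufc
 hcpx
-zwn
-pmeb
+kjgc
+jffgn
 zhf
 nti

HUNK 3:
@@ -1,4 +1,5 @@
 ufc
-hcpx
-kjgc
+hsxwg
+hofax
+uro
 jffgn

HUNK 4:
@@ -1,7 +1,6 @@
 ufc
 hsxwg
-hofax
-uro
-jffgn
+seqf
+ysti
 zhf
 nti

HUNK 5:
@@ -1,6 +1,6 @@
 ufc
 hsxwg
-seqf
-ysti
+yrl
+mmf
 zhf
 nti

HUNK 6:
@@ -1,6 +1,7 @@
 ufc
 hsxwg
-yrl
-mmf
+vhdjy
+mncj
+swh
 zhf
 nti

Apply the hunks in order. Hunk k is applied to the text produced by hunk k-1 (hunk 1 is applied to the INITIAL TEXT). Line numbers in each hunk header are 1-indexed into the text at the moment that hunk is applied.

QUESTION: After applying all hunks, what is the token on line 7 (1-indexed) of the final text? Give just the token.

Hunk 1: at line 1 remove [qgkz,otswn] add [hcpx] -> 6 lines: ufc hcpx zwn pmeb zhf nti
Hunk 2: at line 1 remove [zwn,pmeb] add [kjgc,jffgn] -> 6 lines: ufc hcpx kjgc jffgn zhf nti
Hunk 3: at line 1 remove [hcpx,kjgc] add [hsxwg,hofax,uro] -> 7 lines: ufc hsxwg hofax uro jffgn zhf nti
Hunk 4: at line 1 remove [hofax,uro,jffgn] add [seqf,ysti] -> 6 lines: ufc hsxwg seqf ysti zhf nti
Hunk 5: at line 1 remove [seqf,ysti] add [yrl,mmf] -> 6 lines: ufc hsxwg yrl mmf zhf nti
Hunk 6: at line 1 remove [yrl,mmf] add [vhdjy,mncj,swh] -> 7 lines: ufc hsxwg vhdjy mncj swh zhf nti
Final line 7: nti

Answer: nti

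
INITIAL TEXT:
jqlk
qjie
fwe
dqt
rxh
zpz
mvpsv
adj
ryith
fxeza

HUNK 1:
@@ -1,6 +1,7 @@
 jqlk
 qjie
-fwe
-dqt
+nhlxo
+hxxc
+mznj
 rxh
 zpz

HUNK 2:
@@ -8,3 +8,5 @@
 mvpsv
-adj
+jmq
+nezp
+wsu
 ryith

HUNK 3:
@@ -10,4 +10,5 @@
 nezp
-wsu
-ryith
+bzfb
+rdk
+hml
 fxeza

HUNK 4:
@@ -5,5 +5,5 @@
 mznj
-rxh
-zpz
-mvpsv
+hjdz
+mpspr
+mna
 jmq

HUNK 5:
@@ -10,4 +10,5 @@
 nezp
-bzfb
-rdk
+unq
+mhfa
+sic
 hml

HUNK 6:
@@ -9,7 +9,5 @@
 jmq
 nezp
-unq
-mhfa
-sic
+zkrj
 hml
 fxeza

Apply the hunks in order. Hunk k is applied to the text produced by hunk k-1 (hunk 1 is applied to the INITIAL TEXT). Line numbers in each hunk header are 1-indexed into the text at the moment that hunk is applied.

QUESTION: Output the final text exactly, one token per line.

Hunk 1: at line 1 remove [fwe,dqt] add [nhlxo,hxxc,mznj] -> 11 lines: jqlk qjie nhlxo hxxc mznj rxh zpz mvpsv adj ryith fxeza
Hunk 2: at line 8 remove [adj] add [jmq,nezp,wsu] -> 13 lines: jqlk qjie nhlxo hxxc mznj rxh zpz mvpsv jmq nezp wsu ryith fxeza
Hunk 3: at line 10 remove [wsu,ryith] add [bzfb,rdk,hml] -> 14 lines: jqlk qjie nhlxo hxxc mznj rxh zpz mvpsv jmq nezp bzfb rdk hml fxeza
Hunk 4: at line 5 remove [rxh,zpz,mvpsv] add [hjdz,mpspr,mna] -> 14 lines: jqlk qjie nhlxo hxxc mznj hjdz mpspr mna jmq nezp bzfb rdk hml fxeza
Hunk 5: at line 10 remove [bzfb,rdk] add [unq,mhfa,sic] -> 15 lines: jqlk qjie nhlxo hxxc mznj hjdz mpspr mna jmq nezp unq mhfa sic hml fxeza
Hunk 6: at line 9 remove [unq,mhfa,sic] add [zkrj] -> 13 lines: jqlk qjie nhlxo hxxc mznj hjdz mpspr mna jmq nezp zkrj hml fxeza

Answer: jqlk
qjie
nhlxo
hxxc
mznj
hjdz
mpspr
mna
jmq
nezp
zkrj
hml
fxeza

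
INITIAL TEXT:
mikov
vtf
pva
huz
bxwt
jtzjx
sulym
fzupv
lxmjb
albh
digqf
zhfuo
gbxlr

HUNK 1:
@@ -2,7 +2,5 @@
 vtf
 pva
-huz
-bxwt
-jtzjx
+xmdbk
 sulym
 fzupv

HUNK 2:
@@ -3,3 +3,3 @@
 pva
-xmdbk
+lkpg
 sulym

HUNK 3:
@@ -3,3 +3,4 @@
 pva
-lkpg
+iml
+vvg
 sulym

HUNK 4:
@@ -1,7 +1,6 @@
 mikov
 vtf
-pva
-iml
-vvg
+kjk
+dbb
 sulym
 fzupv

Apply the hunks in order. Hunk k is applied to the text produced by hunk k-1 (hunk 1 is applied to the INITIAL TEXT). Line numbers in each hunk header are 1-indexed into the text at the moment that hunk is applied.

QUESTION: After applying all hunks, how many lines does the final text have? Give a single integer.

Hunk 1: at line 2 remove [huz,bxwt,jtzjx] add [xmdbk] -> 11 lines: mikov vtf pva xmdbk sulym fzupv lxmjb albh digqf zhfuo gbxlr
Hunk 2: at line 3 remove [xmdbk] add [lkpg] -> 11 lines: mikov vtf pva lkpg sulym fzupv lxmjb albh digqf zhfuo gbxlr
Hunk 3: at line 3 remove [lkpg] add [iml,vvg] -> 12 lines: mikov vtf pva iml vvg sulym fzupv lxmjb albh digqf zhfuo gbxlr
Hunk 4: at line 1 remove [pva,iml,vvg] add [kjk,dbb] -> 11 lines: mikov vtf kjk dbb sulym fzupv lxmjb albh digqf zhfuo gbxlr
Final line count: 11

Answer: 11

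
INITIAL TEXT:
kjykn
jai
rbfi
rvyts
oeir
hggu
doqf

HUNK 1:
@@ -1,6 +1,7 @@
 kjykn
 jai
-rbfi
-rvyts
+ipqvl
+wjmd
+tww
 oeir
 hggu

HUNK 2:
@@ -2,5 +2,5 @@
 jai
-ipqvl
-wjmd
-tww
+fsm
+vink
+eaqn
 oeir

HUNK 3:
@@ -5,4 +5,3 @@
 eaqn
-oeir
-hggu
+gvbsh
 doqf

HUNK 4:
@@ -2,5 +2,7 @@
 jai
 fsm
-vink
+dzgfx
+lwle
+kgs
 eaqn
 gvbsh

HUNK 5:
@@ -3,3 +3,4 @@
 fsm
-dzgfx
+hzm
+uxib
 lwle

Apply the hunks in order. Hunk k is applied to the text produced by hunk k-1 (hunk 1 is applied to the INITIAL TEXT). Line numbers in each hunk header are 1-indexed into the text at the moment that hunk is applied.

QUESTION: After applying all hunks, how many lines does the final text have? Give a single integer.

Answer: 10

Derivation:
Hunk 1: at line 1 remove [rbfi,rvyts] add [ipqvl,wjmd,tww] -> 8 lines: kjykn jai ipqvl wjmd tww oeir hggu doqf
Hunk 2: at line 2 remove [ipqvl,wjmd,tww] add [fsm,vink,eaqn] -> 8 lines: kjykn jai fsm vink eaqn oeir hggu doqf
Hunk 3: at line 5 remove [oeir,hggu] add [gvbsh] -> 7 lines: kjykn jai fsm vink eaqn gvbsh doqf
Hunk 4: at line 2 remove [vink] add [dzgfx,lwle,kgs] -> 9 lines: kjykn jai fsm dzgfx lwle kgs eaqn gvbsh doqf
Hunk 5: at line 3 remove [dzgfx] add [hzm,uxib] -> 10 lines: kjykn jai fsm hzm uxib lwle kgs eaqn gvbsh doqf
Final line count: 10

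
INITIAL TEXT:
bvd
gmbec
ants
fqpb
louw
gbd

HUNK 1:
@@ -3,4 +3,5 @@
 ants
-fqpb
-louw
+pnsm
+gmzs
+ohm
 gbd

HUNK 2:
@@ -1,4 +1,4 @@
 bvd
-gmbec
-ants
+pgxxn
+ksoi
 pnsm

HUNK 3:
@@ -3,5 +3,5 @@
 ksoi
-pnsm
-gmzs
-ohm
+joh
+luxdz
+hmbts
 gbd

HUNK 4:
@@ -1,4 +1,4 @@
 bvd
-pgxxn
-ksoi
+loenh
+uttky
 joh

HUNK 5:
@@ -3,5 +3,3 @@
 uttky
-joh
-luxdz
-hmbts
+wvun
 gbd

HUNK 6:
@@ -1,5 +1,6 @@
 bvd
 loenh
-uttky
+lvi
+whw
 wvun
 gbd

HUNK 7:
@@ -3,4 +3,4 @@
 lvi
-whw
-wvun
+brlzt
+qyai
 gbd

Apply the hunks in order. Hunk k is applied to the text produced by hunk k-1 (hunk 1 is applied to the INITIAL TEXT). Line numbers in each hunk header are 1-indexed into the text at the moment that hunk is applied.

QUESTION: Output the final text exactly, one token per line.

Hunk 1: at line 3 remove [fqpb,louw] add [pnsm,gmzs,ohm] -> 7 lines: bvd gmbec ants pnsm gmzs ohm gbd
Hunk 2: at line 1 remove [gmbec,ants] add [pgxxn,ksoi] -> 7 lines: bvd pgxxn ksoi pnsm gmzs ohm gbd
Hunk 3: at line 3 remove [pnsm,gmzs,ohm] add [joh,luxdz,hmbts] -> 7 lines: bvd pgxxn ksoi joh luxdz hmbts gbd
Hunk 4: at line 1 remove [pgxxn,ksoi] add [loenh,uttky] -> 7 lines: bvd loenh uttky joh luxdz hmbts gbd
Hunk 5: at line 3 remove [joh,luxdz,hmbts] add [wvun] -> 5 lines: bvd loenh uttky wvun gbd
Hunk 6: at line 1 remove [uttky] add [lvi,whw] -> 6 lines: bvd loenh lvi whw wvun gbd
Hunk 7: at line 3 remove [whw,wvun] add [brlzt,qyai] -> 6 lines: bvd loenh lvi brlzt qyai gbd

Answer: bvd
loenh
lvi
brlzt
qyai
gbd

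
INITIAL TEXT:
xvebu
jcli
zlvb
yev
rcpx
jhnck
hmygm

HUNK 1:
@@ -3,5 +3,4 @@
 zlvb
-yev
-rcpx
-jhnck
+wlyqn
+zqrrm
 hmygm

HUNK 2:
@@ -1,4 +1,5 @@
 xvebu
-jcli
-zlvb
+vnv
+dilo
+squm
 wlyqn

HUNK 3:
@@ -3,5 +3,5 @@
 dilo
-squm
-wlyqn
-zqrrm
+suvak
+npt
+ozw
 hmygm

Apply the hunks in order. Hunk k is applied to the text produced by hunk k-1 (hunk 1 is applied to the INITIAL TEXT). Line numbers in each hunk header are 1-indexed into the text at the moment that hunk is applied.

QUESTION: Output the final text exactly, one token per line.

Hunk 1: at line 3 remove [yev,rcpx,jhnck] add [wlyqn,zqrrm] -> 6 lines: xvebu jcli zlvb wlyqn zqrrm hmygm
Hunk 2: at line 1 remove [jcli,zlvb] add [vnv,dilo,squm] -> 7 lines: xvebu vnv dilo squm wlyqn zqrrm hmygm
Hunk 3: at line 3 remove [squm,wlyqn,zqrrm] add [suvak,npt,ozw] -> 7 lines: xvebu vnv dilo suvak npt ozw hmygm

Answer: xvebu
vnv
dilo
suvak
npt
ozw
hmygm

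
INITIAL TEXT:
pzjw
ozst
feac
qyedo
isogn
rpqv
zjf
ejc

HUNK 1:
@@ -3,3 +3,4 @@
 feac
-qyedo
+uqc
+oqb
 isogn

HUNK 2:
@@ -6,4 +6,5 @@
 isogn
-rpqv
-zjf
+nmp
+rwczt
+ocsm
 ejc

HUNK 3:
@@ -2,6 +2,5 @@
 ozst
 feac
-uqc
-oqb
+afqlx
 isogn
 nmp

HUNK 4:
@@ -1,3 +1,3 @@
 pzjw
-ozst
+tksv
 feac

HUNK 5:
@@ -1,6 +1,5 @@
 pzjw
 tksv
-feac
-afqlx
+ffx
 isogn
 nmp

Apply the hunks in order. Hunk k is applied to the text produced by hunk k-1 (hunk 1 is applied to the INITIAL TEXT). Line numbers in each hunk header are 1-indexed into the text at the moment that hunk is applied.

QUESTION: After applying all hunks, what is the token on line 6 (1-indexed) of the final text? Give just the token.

Hunk 1: at line 3 remove [qyedo] add [uqc,oqb] -> 9 lines: pzjw ozst feac uqc oqb isogn rpqv zjf ejc
Hunk 2: at line 6 remove [rpqv,zjf] add [nmp,rwczt,ocsm] -> 10 lines: pzjw ozst feac uqc oqb isogn nmp rwczt ocsm ejc
Hunk 3: at line 2 remove [uqc,oqb] add [afqlx] -> 9 lines: pzjw ozst feac afqlx isogn nmp rwczt ocsm ejc
Hunk 4: at line 1 remove [ozst] add [tksv] -> 9 lines: pzjw tksv feac afqlx isogn nmp rwczt ocsm ejc
Hunk 5: at line 1 remove [feac,afqlx] add [ffx] -> 8 lines: pzjw tksv ffx isogn nmp rwczt ocsm ejc
Final line 6: rwczt

Answer: rwczt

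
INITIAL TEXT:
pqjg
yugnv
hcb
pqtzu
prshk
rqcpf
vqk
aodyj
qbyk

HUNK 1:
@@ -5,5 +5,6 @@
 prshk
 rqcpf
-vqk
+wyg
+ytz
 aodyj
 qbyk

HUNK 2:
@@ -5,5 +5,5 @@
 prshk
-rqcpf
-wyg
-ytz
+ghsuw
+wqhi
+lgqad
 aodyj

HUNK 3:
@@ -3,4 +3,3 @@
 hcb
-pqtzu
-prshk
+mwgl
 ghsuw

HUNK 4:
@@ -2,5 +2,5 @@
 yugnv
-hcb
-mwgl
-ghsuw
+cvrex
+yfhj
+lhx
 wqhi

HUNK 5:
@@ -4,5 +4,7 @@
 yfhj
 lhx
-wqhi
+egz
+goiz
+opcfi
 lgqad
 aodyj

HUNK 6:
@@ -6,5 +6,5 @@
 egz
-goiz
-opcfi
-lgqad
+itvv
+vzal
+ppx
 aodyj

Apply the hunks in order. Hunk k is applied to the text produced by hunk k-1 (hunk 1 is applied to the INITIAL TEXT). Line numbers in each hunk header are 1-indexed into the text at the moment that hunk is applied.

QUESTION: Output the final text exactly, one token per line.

Hunk 1: at line 5 remove [vqk] add [wyg,ytz] -> 10 lines: pqjg yugnv hcb pqtzu prshk rqcpf wyg ytz aodyj qbyk
Hunk 2: at line 5 remove [rqcpf,wyg,ytz] add [ghsuw,wqhi,lgqad] -> 10 lines: pqjg yugnv hcb pqtzu prshk ghsuw wqhi lgqad aodyj qbyk
Hunk 3: at line 3 remove [pqtzu,prshk] add [mwgl] -> 9 lines: pqjg yugnv hcb mwgl ghsuw wqhi lgqad aodyj qbyk
Hunk 4: at line 2 remove [hcb,mwgl,ghsuw] add [cvrex,yfhj,lhx] -> 9 lines: pqjg yugnv cvrex yfhj lhx wqhi lgqad aodyj qbyk
Hunk 5: at line 4 remove [wqhi] add [egz,goiz,opcfi] -> 11 lines: pqjg yugnv cvrex yfhj lhx egz goiz opcfi lgqad aodyj qbyk
Hunk 6: at line 6 remove [goiz,opcfi,lgqad] add [itvv,vzal,ppx] -> 11 lines: pqjg yugnv cvrex yfhj lhx egz itvv vzal ppx aodyj qbyk

Answer: pqjg
yugnv
cvrex
yfhj
lhx
egz
itvv
vzal
ppx
aodyj
qbyk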